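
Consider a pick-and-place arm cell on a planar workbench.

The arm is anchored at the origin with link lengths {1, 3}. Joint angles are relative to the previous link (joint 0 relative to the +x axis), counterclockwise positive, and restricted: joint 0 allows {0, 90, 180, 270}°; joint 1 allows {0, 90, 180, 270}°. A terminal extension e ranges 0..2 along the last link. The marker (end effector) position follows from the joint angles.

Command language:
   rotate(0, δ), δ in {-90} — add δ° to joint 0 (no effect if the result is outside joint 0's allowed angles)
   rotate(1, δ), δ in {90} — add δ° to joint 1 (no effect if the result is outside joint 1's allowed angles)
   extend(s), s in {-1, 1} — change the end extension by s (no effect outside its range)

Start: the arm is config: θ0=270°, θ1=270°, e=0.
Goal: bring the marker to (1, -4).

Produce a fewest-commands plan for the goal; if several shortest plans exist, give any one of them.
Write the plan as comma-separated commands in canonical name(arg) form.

initial: config: θ0=270°, θ1=270°, e=0
[1] after rotate(0, -90): config: θ0=180°, θ1=270°, e=0
[2] after rotate(0, -90): config: θ0=90°, θ1=270°, e=0
[3] after rotate(0, -90): config: θ0=0°, θ1=270°, e=0
[4] after extend(1): config: θ0=0°, θ1=270°, e=1
no 3-step plan works, so 4 is optimal.

rotate(0, -90), rotate(0, -90), rotate(0, -90), extend(1)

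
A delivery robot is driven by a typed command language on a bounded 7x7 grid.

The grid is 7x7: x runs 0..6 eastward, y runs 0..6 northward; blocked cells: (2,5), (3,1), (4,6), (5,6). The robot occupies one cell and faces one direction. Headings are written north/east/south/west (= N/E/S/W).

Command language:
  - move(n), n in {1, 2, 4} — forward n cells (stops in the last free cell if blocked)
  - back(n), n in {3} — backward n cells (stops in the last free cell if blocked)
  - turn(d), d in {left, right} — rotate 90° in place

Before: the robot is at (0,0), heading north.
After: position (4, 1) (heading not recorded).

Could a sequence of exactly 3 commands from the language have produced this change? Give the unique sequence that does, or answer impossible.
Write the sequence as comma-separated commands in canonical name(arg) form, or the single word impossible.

impossible

checked all 3-command options: none fits.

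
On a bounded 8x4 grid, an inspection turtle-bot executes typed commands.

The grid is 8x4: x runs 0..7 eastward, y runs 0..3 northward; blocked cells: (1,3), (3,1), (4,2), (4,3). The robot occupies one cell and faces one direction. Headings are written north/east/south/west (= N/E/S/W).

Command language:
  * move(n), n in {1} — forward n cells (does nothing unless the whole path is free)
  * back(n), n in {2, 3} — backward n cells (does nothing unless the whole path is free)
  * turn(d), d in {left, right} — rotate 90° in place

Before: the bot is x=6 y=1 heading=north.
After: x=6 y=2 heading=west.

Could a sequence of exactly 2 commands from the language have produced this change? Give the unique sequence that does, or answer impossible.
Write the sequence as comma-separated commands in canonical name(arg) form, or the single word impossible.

key: position moved to (6,2) AND the heading swung to W — translation plus rotation needed
from: x=6 y=1 heading=north
[1] after move(1): x=6 y=2 heading=north
[2] after turn(left): x=6 y=2 heading=west
all 25 alternatives checked — unique.

move(1), turn(left)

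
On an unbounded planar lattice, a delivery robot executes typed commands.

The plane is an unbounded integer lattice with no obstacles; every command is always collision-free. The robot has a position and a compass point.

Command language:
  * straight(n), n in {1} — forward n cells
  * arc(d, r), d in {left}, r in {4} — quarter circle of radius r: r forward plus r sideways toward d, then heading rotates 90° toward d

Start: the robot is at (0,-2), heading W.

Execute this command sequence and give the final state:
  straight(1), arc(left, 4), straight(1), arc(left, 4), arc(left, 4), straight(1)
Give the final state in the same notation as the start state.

at (3,-6), heading N

initial: at (0,-2), heading W
step 1 (straight(1)): at (-1,-2), heading W
step 2 (arc(left, 4)): at (-5,-6), heading S
step 3 (straight(1)): at (-5,-7), heading S
step 4 (arc(left, 4)): at (-1,-11), heading E
step 5 (arc(left, 4)): at (3,-7), heading N
step 6 (straight(1)): at (3,-6), heading N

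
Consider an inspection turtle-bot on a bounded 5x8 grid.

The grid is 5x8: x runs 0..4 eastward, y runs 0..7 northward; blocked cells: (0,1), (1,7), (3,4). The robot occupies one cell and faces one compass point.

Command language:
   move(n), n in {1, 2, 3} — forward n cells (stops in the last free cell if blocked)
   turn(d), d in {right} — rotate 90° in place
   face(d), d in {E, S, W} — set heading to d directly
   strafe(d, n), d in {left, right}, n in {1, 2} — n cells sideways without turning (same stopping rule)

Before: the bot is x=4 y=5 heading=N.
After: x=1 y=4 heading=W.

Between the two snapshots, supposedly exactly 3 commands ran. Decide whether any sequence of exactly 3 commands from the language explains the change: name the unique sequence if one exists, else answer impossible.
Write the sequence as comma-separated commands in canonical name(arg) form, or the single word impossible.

key: running strafe(left, 1) before face(W) would end elsewhere — order is forced
begin: x=4 y=5 heading=N
1. face(W) → x=4 y=5 heading=W
2. move(3) → x=1 y=5 heading=W
3. strafe(left, 1) → x=1 y=4 heading=W
all 1331 alternatives checked — unique.

face(W), move(3), strafe(left, 1)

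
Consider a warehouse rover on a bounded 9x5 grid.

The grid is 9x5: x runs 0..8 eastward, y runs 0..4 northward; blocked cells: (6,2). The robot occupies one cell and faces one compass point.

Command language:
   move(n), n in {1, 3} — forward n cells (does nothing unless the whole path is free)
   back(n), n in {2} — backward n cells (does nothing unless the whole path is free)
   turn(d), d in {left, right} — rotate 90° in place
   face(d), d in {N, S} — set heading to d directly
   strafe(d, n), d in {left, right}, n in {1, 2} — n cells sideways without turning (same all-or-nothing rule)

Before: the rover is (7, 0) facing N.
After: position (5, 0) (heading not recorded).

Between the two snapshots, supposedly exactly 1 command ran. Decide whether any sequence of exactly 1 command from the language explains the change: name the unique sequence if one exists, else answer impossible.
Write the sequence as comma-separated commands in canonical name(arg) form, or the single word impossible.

strafe(left, 2)

begin: (7, 0) facing N
1. strafe(left, 2) → (5, 0) facing N
all 11 alternatives checked — unique.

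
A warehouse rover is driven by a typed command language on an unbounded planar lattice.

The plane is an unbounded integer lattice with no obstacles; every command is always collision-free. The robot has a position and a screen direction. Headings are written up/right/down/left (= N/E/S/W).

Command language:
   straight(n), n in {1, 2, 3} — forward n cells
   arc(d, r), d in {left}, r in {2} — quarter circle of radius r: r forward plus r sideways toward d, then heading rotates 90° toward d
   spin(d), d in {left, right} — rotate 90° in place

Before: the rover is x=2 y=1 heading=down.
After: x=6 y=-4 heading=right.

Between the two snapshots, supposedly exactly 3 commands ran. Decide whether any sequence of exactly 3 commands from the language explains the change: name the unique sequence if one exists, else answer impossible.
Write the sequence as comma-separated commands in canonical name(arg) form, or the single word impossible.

key: position moved to (6,-4) AND the heading swung to E — translation plus rotation needed
initial: x=2 y=1 heading=down
t=1 straight(3) ⇒ x=2 y=-2 heading=down
t=2 arc(left, 2) ⇒ x=4 y=-4 heading=right
t=3 straight(2) ⇒ x=6 y=-4 heading=right
no rival 3-sequence matches.

straight(3), arc(left, 2), straight(2)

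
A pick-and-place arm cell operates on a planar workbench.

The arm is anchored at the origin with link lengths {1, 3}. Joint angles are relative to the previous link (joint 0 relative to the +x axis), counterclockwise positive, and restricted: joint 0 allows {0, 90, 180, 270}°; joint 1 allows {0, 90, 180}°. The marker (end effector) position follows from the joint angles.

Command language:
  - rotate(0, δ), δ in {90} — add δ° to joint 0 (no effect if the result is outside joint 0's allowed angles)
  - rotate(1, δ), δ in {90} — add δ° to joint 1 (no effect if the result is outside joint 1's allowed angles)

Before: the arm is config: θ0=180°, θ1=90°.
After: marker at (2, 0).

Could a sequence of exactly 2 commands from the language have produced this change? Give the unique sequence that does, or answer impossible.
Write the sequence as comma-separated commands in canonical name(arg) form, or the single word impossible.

t0: config: θ0=180°, θ1=90°
1. rotate(1, 90) → config: θ0=180°, θ1=180°
2. rotate(1, 90) → config: θ0=180°, θ1=180°
uniquely the one of 4 2-step routes that fits.

rotate(1, 90), rotate(1, 90)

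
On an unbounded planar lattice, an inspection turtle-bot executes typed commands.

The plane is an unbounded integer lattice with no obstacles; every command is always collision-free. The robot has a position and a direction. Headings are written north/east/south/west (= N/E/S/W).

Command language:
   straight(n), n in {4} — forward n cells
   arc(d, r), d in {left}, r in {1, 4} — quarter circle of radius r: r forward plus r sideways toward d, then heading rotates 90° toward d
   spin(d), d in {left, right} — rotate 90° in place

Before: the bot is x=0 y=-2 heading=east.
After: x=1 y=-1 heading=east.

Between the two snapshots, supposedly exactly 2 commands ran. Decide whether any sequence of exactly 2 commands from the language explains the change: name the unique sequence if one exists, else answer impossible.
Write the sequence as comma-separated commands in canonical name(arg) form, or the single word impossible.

key: heading stays E — rotations cancel among the 2 commands
start: x=0 y=-2 heading=east
step 1 (arc(left, 1)): x=1 y=-1 heading=north
step 2 (spin(right)): x=1 y=-1 heading=east
all 25 alternatives checked — unique.

arc(left, 1), spin(right)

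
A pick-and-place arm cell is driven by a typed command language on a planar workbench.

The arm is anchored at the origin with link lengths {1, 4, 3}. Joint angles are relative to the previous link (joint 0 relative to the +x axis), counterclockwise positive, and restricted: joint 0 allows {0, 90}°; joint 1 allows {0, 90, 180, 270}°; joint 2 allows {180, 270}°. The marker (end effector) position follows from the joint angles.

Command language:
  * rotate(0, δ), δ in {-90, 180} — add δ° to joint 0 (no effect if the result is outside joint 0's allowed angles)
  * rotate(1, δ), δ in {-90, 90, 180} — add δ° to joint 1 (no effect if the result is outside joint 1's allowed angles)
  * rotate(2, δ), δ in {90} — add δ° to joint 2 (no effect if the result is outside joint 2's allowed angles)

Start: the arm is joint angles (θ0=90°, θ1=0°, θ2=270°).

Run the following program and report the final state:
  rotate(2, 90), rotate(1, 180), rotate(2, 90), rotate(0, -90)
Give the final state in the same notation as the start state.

t0: joint angles (θ0=90°, θ1=0°, θ2=270°)
[1] after rotate(2, 90): joint angles (θ0=90°, θ1=0°, θ2=270°)
[2] after rotate(1, 180): joint angles (θ0=90°, θ1=180°, θ2=270°)
[3] after rotate(2, 90): joint angles (θ0=90°, θ1=180°, θ2=270°)
[4] after rotate(0, -90): joint angles (θ0=0°, θ1=180°, θ2=270°)

joint angles (θ0=0°, θ1=180°, θ2=270°)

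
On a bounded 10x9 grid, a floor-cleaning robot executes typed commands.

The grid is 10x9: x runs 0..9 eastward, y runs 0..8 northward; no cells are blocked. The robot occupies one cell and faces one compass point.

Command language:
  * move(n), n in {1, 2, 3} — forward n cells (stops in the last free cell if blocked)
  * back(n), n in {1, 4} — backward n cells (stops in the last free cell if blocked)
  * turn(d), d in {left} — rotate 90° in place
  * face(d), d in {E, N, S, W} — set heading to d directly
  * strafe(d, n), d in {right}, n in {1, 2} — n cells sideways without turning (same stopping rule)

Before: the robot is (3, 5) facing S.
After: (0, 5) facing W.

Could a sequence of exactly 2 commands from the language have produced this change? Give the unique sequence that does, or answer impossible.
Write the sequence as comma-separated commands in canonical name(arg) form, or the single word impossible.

face(W), move(3)

key: order matters: swapping face(W) and move(3) lands elsewhere
start: (3, 5) facing S
1. face(W) → (3, 5) facing W
2. move(3) → (0, 5) facing W
all 144 alternatives checked — unique.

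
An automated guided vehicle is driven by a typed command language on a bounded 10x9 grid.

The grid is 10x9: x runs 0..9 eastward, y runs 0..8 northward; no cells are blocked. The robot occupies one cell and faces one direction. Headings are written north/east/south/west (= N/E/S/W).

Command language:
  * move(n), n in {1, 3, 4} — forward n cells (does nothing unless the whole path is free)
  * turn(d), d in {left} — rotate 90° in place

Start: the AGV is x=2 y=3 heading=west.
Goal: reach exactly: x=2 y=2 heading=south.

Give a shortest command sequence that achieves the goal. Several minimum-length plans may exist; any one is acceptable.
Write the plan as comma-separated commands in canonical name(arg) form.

start: x=2 y=3 heading=west
step 1 (turn(left)): x=2 y=3 heading=south
step 2 (move(1)): x=2 y=2 heading=south
minimal: 2 command(s), checked below 2.

turn(left), move(1)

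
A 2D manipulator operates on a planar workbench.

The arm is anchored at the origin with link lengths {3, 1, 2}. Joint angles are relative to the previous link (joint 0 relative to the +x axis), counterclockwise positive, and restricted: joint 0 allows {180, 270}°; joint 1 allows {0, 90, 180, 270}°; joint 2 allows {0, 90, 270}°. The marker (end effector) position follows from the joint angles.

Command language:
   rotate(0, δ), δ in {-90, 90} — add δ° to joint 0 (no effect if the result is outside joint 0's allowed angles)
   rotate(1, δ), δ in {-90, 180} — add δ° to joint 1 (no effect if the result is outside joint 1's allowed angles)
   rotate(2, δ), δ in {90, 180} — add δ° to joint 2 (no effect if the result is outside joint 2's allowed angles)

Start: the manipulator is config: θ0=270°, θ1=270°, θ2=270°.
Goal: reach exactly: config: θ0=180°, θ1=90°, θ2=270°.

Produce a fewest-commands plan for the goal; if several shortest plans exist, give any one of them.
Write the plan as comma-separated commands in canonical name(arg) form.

start: config: θ0=270°, θ1=270°, θ2=270°
1. rotate(1, 180) → config: θ0=270°, θ1=90°, θ2=270°
2. rotate(0, -90) → config: θ0=180°, θ1=90°, θ2=270°
shorter routes all fall short; 2 is best.

rotate(1, 180), rotate(0, -90)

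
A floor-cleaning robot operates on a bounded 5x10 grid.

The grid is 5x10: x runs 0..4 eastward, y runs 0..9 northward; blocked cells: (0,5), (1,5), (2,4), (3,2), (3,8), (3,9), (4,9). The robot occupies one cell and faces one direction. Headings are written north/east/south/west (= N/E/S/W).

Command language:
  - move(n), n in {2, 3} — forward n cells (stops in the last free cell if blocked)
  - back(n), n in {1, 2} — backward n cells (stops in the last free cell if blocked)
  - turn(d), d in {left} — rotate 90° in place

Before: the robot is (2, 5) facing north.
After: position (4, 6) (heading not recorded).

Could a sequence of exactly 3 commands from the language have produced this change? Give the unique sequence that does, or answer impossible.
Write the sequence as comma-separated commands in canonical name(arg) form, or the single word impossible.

every 3-command combo misses the target.

impossible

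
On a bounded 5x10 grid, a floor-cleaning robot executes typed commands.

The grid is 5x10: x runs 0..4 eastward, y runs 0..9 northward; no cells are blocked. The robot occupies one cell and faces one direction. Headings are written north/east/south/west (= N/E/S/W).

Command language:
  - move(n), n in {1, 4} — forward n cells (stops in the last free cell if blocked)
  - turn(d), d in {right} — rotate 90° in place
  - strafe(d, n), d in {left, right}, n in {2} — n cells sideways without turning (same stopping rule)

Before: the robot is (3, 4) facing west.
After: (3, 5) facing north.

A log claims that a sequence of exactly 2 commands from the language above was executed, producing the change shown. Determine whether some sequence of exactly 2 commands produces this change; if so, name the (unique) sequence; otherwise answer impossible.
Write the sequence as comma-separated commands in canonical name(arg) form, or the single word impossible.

key: position moved to (3,5) AND the heading swung to N — translation plus rotation needed
from: (3, 4) facing west
step 1 (turn(right)): (3, 4) facing north
step 2 (move(1)): (3, 5) facing north
all 25 alternatives checked — unique.

turn(right), move(1)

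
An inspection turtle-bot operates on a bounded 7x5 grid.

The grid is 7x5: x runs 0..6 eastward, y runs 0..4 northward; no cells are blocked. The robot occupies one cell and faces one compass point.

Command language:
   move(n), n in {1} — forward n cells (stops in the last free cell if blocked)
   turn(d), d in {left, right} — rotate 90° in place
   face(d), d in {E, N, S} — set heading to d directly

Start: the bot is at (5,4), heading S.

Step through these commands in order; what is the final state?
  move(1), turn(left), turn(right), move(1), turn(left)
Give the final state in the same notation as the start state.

t0: at (5,4), heading S
[1] after move(1): at (5,3), heading S
[2] after turn(left): at (5,3), heading E
[3] after turn(right): at (5,3), heading S
[4] after move(1): at (5,2), heading S
[5] after turn(left): at (5,2), heading E

at (5,2), heading E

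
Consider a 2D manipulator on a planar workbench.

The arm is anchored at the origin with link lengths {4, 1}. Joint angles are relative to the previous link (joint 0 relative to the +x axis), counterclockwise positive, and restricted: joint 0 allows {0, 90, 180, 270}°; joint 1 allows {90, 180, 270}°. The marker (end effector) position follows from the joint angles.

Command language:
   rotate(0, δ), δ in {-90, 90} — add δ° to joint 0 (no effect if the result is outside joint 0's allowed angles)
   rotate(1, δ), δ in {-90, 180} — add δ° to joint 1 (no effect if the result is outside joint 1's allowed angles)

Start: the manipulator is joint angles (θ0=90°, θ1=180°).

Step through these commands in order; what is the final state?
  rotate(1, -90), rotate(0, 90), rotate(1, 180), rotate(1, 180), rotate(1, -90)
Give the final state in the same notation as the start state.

joint angles (θ0=180°, θ1=90°)

from: joint angles (θ0=90°, θ1=180°)
[1] after rotate(1, -90): joint angles (θ0=90°, θ1=90°)
[2] after rotate(0, 90): joint angles (θ0=180°, θ1=90°)
[3] after rotate(1, 180): joint angles (θ0=180°, θ1=270°)
[4] after rotate(1, 180): joint angles (θ0=180°, θ1=90°)
[5] after rotate(1, -90): joint angles (θ0=180°, θ1=90°)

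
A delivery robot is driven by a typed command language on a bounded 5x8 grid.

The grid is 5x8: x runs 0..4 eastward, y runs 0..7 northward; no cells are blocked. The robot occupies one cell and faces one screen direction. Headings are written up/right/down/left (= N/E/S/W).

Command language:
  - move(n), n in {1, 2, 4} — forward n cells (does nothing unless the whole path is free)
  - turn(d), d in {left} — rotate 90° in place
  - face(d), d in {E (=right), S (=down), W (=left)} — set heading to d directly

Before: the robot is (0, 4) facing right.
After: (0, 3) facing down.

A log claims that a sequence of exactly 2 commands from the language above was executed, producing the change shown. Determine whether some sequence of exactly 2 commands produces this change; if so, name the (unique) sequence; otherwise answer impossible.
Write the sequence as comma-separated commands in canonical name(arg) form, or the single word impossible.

key: cell and facing (now S) both changed — the 2 commands mix motion and turning
begin: (0, 4) facing right
t=1 face(S) ⇒ (0, 4) facing down
t=2 move(1) ⇒ (0, 3) facing down
all 49 alternatives checked — unique.

face(S), move(1)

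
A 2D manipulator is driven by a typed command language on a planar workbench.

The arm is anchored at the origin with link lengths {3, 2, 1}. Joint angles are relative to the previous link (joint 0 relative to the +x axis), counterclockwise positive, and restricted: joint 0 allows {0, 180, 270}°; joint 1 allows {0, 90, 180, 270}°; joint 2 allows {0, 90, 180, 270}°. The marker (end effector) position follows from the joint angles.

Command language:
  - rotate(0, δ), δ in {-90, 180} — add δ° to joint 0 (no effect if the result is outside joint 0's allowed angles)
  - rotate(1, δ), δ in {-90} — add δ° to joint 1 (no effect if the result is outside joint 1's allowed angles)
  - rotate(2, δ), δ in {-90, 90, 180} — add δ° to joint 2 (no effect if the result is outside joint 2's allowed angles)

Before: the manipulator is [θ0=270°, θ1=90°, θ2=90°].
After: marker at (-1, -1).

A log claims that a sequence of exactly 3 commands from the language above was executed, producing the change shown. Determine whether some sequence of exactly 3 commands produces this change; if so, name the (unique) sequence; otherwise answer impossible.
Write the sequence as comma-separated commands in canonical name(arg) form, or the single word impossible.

rotate(1, -90), rotate(1, -90), rotate(1, -90)

initial: [θ0=270°, θ1=90°, θ2=90°]
1. rotate(1, -90) → [θ0=270°, θ1=0°, θ2=90°]
2. rotate(1, -90) → [θ0=270°, θ1=270°, θ2=90°]
3. rotate(1, -90) → [θ0=270°, θ1=180°, θ2=90°]
all 216 alternatives checked — unique.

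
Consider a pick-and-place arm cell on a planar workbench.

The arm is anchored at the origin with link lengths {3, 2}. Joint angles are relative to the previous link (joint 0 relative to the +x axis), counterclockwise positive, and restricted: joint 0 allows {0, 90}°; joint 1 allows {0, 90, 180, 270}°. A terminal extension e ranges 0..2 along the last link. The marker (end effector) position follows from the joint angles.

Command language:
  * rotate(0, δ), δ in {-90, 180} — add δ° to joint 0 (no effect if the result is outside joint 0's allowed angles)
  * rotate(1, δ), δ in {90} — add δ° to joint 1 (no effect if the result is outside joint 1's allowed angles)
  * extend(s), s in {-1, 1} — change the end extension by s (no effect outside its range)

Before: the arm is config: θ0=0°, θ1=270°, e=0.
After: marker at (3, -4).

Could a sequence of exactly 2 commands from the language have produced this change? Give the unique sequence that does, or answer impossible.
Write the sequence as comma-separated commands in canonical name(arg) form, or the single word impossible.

extend(1), extend(1)

start: config: θ0=0°, θ1=270°, e=0
t=1 extend(1) ⇒ config: θ0=0°, θ1=270°, e=1
t=2 extend(1) ⇒ config: θ0=0°, θ1=270°, e=2
all 25 alternatives checked — unique.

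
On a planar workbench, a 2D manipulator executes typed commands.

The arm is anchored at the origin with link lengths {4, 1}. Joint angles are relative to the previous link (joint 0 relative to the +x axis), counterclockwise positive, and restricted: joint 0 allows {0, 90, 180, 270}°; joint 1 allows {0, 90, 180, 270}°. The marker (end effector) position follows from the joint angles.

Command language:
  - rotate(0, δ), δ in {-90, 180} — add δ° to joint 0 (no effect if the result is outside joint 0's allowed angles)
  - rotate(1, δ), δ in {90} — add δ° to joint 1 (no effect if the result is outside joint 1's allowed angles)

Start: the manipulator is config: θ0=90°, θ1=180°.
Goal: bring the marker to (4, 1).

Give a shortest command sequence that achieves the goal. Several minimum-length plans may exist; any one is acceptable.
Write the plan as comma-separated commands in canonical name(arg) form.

rotate(1, 90), rotate(1, 90), rotate(1, 90), rotate(0, -90)

from: config: θ0=90°, θ1=180°
t=1 rotate(1, 90) ⇒ config: θ0=90°, θ1=270°
t=2 rotate(1, 90) ⇒ config: θ0=90°, θ1=0°
t=3 rotate(1, 90) ⇒ config: θ0=90°, θ1=90°
t=4 rotate(0, -90) ⇒ config: θ0=0°, θ1=90°
no 3-step plan works, so 4 is optimal.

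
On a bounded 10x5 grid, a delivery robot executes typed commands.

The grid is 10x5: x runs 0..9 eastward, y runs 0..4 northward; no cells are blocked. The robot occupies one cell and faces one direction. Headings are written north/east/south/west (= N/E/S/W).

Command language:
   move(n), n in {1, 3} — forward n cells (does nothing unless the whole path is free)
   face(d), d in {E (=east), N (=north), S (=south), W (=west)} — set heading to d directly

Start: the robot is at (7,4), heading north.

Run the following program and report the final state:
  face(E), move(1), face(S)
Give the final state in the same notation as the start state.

at (8,4), heading south

initial: at (7,4), heading north
1. face(E) → at (7,4), heading east
2. move(1) → at (8,4), heading east
3. face(S) → at (8,4), heading south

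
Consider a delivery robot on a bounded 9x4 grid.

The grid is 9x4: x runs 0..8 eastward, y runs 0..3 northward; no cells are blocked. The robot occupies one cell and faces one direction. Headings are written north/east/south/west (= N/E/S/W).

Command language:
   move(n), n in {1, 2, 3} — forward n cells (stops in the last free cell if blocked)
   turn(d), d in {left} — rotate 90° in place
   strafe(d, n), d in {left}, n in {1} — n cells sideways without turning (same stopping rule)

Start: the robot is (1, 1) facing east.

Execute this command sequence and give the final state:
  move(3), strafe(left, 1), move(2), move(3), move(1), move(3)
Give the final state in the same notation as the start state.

(8, 2) facing east

initial: (1, 1) facing east
step 1 (move(3)): (4, 1) facing east
step 2 (strafe(left, 1)): (4, 2) facing east
step 3 (move(2)): (6, 2) facing east
step 4 (move(3)): (8, 2) facing east
step 5 (move(1)): (8, 2) facing east
step 6 (move(3)): (8, 2) facing east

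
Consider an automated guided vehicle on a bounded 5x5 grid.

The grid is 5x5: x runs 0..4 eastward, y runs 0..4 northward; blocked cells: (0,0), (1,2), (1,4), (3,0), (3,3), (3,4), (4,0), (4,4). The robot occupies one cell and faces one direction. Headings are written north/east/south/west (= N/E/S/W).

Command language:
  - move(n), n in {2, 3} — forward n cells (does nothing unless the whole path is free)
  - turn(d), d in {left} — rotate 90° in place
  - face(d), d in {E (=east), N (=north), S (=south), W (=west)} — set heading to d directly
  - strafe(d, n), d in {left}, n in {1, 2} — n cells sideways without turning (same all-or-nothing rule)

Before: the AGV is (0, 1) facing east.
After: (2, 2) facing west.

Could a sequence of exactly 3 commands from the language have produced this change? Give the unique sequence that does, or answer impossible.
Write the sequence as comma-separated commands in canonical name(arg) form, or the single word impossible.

key: order matters: swapping move(2) and face(W) lands elsewhere
initial: (0, 1) facing east
step 1 (move(2)): (2, 1) facing east
step 2 (strafe(left, 1)): (2, 2) facing east
step 3 (face(W)): (2, 2) facing west
uniquely the one of 729 3-step routes that fits.

move(2), strafe(left, 1), face(W)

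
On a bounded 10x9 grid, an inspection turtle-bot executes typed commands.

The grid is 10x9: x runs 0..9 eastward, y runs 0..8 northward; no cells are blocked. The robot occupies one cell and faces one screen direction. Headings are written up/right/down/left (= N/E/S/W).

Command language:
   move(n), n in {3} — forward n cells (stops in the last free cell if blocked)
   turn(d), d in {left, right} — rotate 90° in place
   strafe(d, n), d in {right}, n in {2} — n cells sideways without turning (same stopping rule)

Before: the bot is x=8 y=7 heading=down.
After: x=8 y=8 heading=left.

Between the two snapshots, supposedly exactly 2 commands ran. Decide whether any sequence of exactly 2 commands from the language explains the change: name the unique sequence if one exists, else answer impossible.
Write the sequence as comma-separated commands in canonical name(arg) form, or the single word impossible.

turn(right), strafe(right, 2)

key: strafe(right, 2) runs into the grid edge before its full distance
from: x=8 y=7 heading=down
t=1 turn(right) ⇒ x=8 y=7 heading=left
t=2 strafe(right, 2) ⇒ x=8 y=8 heading=left
all 16 alternatives checked — unique.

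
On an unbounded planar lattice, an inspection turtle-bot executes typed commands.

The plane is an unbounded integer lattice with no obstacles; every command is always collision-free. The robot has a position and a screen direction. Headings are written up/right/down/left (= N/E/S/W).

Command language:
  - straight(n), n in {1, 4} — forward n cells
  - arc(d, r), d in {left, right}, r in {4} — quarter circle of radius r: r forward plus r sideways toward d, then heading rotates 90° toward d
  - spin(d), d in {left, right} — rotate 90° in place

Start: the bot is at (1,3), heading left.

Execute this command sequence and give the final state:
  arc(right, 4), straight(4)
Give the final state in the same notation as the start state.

begin: at (1,3), heading left
step 1 (arc(right, 4)): at (-3,7), heading up
step 2 (straight(4)): at (-3,11), heading up

at (-3,11), heading up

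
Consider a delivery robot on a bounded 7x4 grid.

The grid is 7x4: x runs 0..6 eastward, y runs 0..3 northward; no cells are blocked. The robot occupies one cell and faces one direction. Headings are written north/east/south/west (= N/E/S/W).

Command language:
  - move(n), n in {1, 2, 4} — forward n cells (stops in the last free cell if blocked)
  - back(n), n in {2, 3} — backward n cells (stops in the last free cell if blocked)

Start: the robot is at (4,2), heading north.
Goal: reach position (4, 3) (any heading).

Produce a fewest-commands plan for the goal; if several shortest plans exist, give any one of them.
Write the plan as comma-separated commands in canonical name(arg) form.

from: at (4,2), heading north
step 1 (move(4)): at (4,3), heading north
nothing shorter than 1 reaches the goal.

move(4)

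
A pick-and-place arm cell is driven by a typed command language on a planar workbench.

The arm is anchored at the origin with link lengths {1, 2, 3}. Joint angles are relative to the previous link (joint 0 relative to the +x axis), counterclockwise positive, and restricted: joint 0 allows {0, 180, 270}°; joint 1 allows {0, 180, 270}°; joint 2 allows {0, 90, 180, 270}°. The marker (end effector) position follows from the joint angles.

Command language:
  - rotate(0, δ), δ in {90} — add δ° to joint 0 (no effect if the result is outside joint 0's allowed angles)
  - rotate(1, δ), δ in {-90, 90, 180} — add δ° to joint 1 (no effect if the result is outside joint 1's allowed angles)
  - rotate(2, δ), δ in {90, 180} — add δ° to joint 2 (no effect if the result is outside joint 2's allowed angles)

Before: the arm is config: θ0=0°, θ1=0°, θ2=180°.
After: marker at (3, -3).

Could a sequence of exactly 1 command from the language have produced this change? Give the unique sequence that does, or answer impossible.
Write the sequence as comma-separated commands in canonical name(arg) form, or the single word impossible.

rotate(2, 90)

begin: config: θ0=0°, θ1=0°, θ2=180°
[1] after rotate(2, 90): config: θ0=0°, θ1=0°, θ2=270°
no rival 1-sequence matches.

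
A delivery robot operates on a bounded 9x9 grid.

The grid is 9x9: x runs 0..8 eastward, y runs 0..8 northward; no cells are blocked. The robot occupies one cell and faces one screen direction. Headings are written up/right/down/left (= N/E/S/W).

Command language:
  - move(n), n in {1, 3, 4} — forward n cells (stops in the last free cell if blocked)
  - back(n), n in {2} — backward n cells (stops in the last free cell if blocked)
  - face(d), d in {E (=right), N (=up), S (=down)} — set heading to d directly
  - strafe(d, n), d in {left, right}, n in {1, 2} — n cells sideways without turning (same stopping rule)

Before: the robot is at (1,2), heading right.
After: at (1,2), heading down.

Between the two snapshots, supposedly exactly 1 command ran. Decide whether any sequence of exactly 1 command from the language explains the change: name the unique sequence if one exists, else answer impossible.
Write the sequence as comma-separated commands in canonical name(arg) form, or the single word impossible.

face(S)

key: (1,2) unchanged — the single command moves nothing
t0: at (1,2), heading right
t=1 face(S) ⇒ at (1,2), heading down
no rival 1-sequence matches.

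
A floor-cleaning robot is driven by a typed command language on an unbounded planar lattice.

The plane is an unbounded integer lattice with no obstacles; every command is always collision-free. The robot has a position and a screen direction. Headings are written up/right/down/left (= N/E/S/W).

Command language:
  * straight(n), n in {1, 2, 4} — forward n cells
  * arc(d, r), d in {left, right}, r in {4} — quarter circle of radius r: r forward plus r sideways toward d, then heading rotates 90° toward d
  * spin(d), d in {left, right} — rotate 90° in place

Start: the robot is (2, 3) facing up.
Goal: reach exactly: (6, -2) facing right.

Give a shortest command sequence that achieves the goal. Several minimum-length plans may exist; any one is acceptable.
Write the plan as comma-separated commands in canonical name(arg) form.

start: (2, 3) facing up
1. spin(right) → (2, 3) facing right
2. spin(right) → (2, 3) facing down
3. straight(1) → (2, 2) facing down
4. arc(left, 4) → (6, -2) facing right
no 3-step plan works, so 4 is optimal.

spin(right), spin(right), straight(1), arc(left, 4)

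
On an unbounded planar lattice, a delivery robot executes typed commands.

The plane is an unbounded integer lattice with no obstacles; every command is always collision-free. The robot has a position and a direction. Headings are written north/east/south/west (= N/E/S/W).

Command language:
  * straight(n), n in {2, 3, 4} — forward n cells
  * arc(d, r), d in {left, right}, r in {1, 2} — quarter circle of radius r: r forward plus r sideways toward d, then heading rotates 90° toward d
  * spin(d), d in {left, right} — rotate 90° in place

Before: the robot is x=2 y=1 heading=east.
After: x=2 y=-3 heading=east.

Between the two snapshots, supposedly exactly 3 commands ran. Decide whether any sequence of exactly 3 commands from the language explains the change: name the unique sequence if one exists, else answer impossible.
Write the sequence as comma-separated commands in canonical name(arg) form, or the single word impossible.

key: heading stays E — rotations cancel among the 3 commands
initial: x=2 y=1 heading=east
step 1 (spin(right)): x=2 y=1 heading=south
step 2 (straight(4)): x=2 y=-3 heading=south
step 3 (spin(left)): x=2 y=-3 heading=east
no rival 3-sequence matches.

spin(right), straight(4), spin(left)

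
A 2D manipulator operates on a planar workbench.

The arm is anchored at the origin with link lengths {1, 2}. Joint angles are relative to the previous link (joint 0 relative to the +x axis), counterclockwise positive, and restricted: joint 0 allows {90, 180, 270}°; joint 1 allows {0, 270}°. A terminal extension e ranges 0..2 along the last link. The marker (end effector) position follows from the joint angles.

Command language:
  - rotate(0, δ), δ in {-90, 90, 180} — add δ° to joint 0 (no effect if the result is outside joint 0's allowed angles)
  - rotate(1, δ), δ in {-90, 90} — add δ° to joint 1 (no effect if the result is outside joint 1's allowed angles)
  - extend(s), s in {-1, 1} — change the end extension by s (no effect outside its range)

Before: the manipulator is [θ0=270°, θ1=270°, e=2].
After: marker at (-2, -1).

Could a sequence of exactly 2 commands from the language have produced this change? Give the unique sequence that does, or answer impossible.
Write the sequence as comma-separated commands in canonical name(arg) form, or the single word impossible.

extend(-1), extend(-1)

begin: [θ0=270°, θ1=270°, e=2]
1. extend(-1) → [θ0=270°, θ1=270°, e=1]
2. extend(-1) → [θ0=270°, θ1=270°, e=0]
no rival 2-sequence matches.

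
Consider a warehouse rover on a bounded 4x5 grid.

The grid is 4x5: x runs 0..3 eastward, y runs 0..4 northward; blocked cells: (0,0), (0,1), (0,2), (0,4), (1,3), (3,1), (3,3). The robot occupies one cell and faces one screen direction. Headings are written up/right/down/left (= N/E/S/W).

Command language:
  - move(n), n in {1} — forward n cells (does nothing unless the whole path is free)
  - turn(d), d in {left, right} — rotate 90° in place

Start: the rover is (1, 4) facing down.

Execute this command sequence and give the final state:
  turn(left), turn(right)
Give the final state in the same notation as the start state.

t0: (1, 4) facing down
step 1 (turn(left)): (1, 4) facing right
step 2 (turn(right)): (1, 4) facing down

(1, 4) facing down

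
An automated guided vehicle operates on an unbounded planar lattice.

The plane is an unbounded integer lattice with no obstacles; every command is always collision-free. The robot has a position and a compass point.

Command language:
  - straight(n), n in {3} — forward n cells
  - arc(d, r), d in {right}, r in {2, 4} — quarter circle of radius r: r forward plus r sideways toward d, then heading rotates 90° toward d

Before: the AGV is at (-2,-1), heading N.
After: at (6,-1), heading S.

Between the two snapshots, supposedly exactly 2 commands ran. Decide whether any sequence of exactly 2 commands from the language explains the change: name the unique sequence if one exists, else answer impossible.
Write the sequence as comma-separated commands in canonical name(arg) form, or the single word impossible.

key: cell and facing (now S) both changed — the 2 commands mix motion and turning
begin: at (-2,-1), heading N
1. arc(right, 4) → at (2,3), heading E
2. arc(right, 4) → at (6,-1), heading S
all 9 alternatives checked — unique.

arc(right, 4), arc(right, 4)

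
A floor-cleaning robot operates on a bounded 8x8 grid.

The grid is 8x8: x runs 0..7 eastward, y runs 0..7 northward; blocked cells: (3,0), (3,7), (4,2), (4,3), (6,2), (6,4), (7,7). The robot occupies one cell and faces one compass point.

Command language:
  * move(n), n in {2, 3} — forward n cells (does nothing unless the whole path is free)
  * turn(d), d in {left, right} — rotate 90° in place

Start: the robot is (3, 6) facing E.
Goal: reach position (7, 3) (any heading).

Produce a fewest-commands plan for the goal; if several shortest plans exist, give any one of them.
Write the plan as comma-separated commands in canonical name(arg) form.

begin: (3, 6) facing E
step 1 (move(2)): (5, 6) facing E
step 2 (move(2)): (7, 6) facing E
step 3 (turn(right)): (7, 6) facing S
step 4 (move(3)): (7, 3) facing S
shorter routes all fall short; 4 is best.

move(2), move(2), turn(right), move(3)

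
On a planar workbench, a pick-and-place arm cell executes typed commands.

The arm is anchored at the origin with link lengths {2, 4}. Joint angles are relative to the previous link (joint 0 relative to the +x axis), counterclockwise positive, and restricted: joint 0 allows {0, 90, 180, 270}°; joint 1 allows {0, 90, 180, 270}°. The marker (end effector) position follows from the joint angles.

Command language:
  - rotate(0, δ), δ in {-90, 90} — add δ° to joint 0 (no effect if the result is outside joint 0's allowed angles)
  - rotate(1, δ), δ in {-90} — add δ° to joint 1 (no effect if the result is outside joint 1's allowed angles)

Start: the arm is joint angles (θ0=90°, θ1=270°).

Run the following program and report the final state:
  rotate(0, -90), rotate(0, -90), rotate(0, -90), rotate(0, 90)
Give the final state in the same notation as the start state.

t0: joint angles (θ0=90°, θ1=270°)
t=1 rotate(0, -90) ⇒ joint angles (θ0=0°, θ1=270°)
t=2 rotate(0, -90) ⇒ joint angles (θ0=270°, θ1=270°)
t=3 rotate(0, -90) ⇒ joint angles (θ0=180°, θ1=270°)
t=4 rotate(0, 90) ⇒ joint angles (θ0=270°, θ1=270°)

joint angles (θ0=270°, θ1=270°)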